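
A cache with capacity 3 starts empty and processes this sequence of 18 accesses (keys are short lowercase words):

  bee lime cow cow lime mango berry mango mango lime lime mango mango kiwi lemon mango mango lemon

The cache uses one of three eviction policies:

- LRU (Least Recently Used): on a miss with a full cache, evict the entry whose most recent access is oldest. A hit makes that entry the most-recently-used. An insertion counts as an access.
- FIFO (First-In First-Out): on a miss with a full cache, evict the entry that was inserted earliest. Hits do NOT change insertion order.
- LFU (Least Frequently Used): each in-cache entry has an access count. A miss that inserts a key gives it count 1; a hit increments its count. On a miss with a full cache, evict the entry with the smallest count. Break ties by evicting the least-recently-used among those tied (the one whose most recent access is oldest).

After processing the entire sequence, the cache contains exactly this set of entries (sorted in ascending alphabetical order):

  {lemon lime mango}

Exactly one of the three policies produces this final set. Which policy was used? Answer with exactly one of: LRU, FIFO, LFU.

Answer: LFU

Derivation:
Simulating under each policy and comparing final sets:
  LRU: final set = {kiwi lemon mango} -> differs
  FIFO: final set = {kiwi lemon mango} -> differs
  LFU: final set = {lemon lime mango} -> MATCHES target
Only LFU produces the target set.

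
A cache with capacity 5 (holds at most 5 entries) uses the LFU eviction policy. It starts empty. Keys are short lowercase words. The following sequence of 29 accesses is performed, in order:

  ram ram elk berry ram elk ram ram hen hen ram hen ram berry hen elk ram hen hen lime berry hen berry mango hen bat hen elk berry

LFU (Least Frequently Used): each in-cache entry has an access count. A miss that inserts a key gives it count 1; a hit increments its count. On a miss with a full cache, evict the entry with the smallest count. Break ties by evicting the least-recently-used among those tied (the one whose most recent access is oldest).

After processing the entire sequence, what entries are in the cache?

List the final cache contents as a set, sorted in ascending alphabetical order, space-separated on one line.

Answer: bat berry elk hen ram

Derivation:
LFU simulation (capacity=5):
  1. access ram: MISS. Cache: [ram(c=1)]
  2. access ram: HIT, count now 2. Cache: [ram(c=2)]
  3. access elk: MISS. Cache: [elk(c=1) ram(c=2)]
  4. access berry: MISS. Cache: [elk(c=1) berry(c=1) ram(c=2)]
  5. access ram: HIT, count now 3. Cache: [elk(c=1) berry(c=1) ram(c=3)]
  6. access elk: HIT, count now 2. Cache: [berry(c=1) elk(c=2) ram(c=3)]
  7. access ram: HIT, count now 4. Cache: [berry(c=1) elk(c=2) ram(c=4)]
  8. access ram: HIT, count now 5. Cache: [berry(c=1) elk(c=2) ram(c=5)]
  9. access hen: MISS. Cache: [berry(c=1) hen(c=1) elk(c=2) ram(c=5)]
  10. access hen: HIT, count now 2. Cache: [berry(c=1) elk(c=2) hen(c=2) ram(c=5)]
  11. access ram: HIT, count now 6. Cache: [berry(c=1) elk(c=2) hen(c=2) ram(c=6)]
  12. access hen: HIT, count now 3. Cache: [berry(c=1) elk(c=2) hen(c=3) ram(c=6)]
  13. access ram: HIT, count now 7. Cache: [berry(c=1) elk(c=2) hen(c=3) ram(c=7)]
  14. access berry: HIT, count now 2. Cache: [elk(c=2) berry(c=2) hen(c=3) ram(c=7)]
  15. access hen: HIT, count now 4. Cache: [elk(c=2) berry(c=2) hen(c=4) ram(c=7)]
  16. access elk: HIT, count now 3. Cache: [berry(c=2) elk(c=3) hen(c=4) ram(c=7)]
  17. access ram: HIT, count now 8. Cache: [berry(c=2) elk(c=3) hen(c=4) ram(c=8)]
  18. access hen: HIT, count now 5. Cache: [berry(c=2) elk(c=3) hen(c=5) ram(c=8)]
  19. access hen: HIT, count now 6. Cache: [berry(c=2) elk(c=3) hen(c=6) ram(c=8)]
  20. access lime: MISS. Cache: [lime(c=1) berry(c=2) elk(c=3) hen(c=6) ram(c=8)]
  21. access berry: HIT, count now 3. Cache: [lime(c=1) elk(c=3) berry(c=3) hen(c=6) ram(c=8)]
  22. access hen: HIT, count now 7. Cache: [lime(c=1) elk(c=3) berry(c=3) hen(c=7) ram(c=8)]
  23. access berry: HIT, count now 4. Cache: [lime(c=1) elk(c=3) berry(c=4) hen(c=7) ram(c=8)]
  24. access mango: MISS, evict lime(c=1). Cache: [mango(c=1) elk(c=3) berry(c=4) hen(c=7) ram(c=8)]
  25. access hen: HIT, count now 8. Cache: [mango(c=1) elk(c=3) berry(c=4) ram(c=8) hen(c=8)]
  26. access bat: MISS, evict mango(c=1). Cache: [bat(c=1) elk(c=3) berry(c=4) ram(c=8) hen(c=8)]
  27. access hen: HIT, count now 9. Cache: [bat(c=1) elk(c=3) berry(c=4) ram(c=8) hen(c=9)]
  28. access elk: HIT, count now 4. Cache: [bat(c=1) berry(c=4) elk(c=4) ram(c=8) hen(c=9)]
  29. access berry: HIT, count now 5. Cache: [bat(c=1) elk(c=4) berry(c=5) ram(c=8) hen(c=9)]
Total: 22 hits, 7 misses, 2 evictions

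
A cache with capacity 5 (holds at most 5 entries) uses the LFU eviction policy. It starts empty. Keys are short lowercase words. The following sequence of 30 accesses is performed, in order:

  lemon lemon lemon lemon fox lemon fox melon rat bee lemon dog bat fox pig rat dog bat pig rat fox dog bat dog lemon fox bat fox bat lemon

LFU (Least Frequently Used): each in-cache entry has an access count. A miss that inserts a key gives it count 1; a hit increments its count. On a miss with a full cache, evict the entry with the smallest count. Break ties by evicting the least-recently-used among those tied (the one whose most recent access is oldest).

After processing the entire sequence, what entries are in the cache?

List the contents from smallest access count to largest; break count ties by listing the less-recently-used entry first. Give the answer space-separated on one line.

Answer: rat dog bat fox lemon

Derivation:
LFU simulation (capacity=5):
  1. access lemon: MISS. Cache: [lemon(c=1)]
  2. access lemon: HIT, count now 2. Cache: [lemon(c=2)]
  3. access lemon: HIT, count now 3. Cache: [lemon(c=3)]
  4. access lemon: HIT, count now 4. Cache: [lemon(c=4)]
  5. access fox: MISS. Cache: [fox(c=1) lemon(c=4)]
  6. access lemon: HIT, count now 5. Cache: [fox(c=1) lemon(c=5)]
  7. access fox: HIT, count now 2. Cache: [fox(c=2) lemon(c=5)]
  8. access melon: MISS. Cache: [melon(c=1) fox(c=2) lemon(c=5)]
  9. access rat: MISS. Cache: [melon(c=1) rat(c=1) fox(c=2) lemon(c=5)]
  10. access bee: MISS. Cache: [melon(c=1) rat(c=1) bee(c=1) fox(c=2) lemon(c=5)]
  11. access lemon: HIT, count now 6. Cache: [melon(c=1) rat(c=1) bee(c=1) fox(c=2) lemon(c=6)]
  12. access dog: MISS, evict melon(c=1). Cache: [rat(c=1) bee(c=1) dog(c=1) fox(c=2) lemon(c=6)]
  13. access bat: MISS, evict rat(c=1). Cache: [bee(c=1) dog(c=1) bat(c=1) fox(c=2) lemon(c=6)]
  14. access fox: HIT, count now 3. Cache: [bee(c=1) dog(c=1) bat(c=1) fox(c=3) lemon(c=6)]
  15. access pig: MISS, evict bee(c=1). Cache: [dog(c=1) bat(c=1) pig(c=1) fox(c=3) lemon(c=6)]
  16. access rat: MISS, evict dog(c=1). Cache: [bat(c=1) pig(c=1) rat(c=1) fox(c=3) lemon(c=6)]
  17. access dog: MISS, evict bat(c=1). Cache: [pig(c=1) rat(c=1) dog(c=1) fox(c=3) lemon(c=6)]
  18. access bat: MISS, evict pig(c=1). Cache: [rat(c=1) dog(c=1) bat(c=1) fox(c=3) lemon(c=6)]
  19. access pig: MISS, evict rat(c=1). Cache: [dog(c=1) bat(c=1) pig(c=1) fox(c=3) lemon(c=6)]
  20. access rat: MISS, evict dog(c=1). Cache: [bat(c=1) pig(c=1) rat(c=1) fox(c=3) lemon(c=6)]
  21. access fox: HIT, count now 4. Cache: [bat(c=1) pig(c=1) rat(c=1) fox(c=4) lemon(c=6)]
  22. access dog: MISS, evict bat(c=1). Cache: [pig(c=1) rat(c=1) dog(c=1) fox(c=4) lemon(c=6)]
  23. access bat: MISS, evict pig(c=1). Cache: [rat(c=1) dog(c=1) bat(c=1) fox(c=4) lemon(c=6)]
  24. access dog: HIT, count now 2. Cache: [rat(c=1) bat(c=1) dog(c=2) fox(c=4) lemon(c=6)]
  25. access lemon: HIT, count now 7. Cache: [rat(c=1) bat(c=1) dog(c=2) fox(c=4) lemon(c=7)]
  26. access fox: HIT, count now 5. Cache: [rat(c=1) bat(c=1) dog(c=2) fox(c=5) lemon(c=7)]
  27. access bat: HIT, count now 2. Cache: [rat(c=1) dog(c=2) bat(c=2) fox(c=5) lemon(c=7)]
  28. access fox: HIT, count now 6. Cache: [rat(c=1) dog(c=2) bat(c=2) fox(c=6) lemon(c=7)]
  29. access bat: HIT, count now 3. Cache: [rat(c=1) dog(c=2) bat(c=3) fox(c=6) lemon(c=7)]
  30. access lemon: HIT, count now 8. Cache: [rat(c=1) dog(c=2) bat(c=3) fox(c=6) lemon(c=8)]
Total: 15 hits, 15 misses, 10 evictions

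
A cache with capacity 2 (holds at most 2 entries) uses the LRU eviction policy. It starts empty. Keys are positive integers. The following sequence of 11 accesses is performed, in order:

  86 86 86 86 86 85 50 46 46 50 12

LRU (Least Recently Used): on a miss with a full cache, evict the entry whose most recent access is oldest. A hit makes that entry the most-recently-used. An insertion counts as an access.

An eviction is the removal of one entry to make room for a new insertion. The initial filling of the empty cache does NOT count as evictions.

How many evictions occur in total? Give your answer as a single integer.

Answer: 3

Derivation:
LRU simulation (capacity=2):
  1. access 86: MISS. Cache (LRU->MRU): [86]
  2. access 86: HIT. Cache (LRU->MRU): [86]
  3. access 86: HIT. Cache (LRU->MRU): [86]
  4. access 86: HIT. Cache (LRU->MRU): [86]
  5. access 86: HIT. Cache (LRU->MRU): [86]
  6. access 85: MISS. Cache (LRU->MRU): [86 85]
  7. access 50: MISS, evict 86. Cache (LRU->MRU): [85 50]
  8. access 46: MISS, evict 85. Cache (LRU->MRU): [50 46]
  9. access 46: HIT. Cache (LRU->MRU): [50 46]
  10. access 50: HIT. Cache (LRU->MRU): [46 50]
  11. access 12: MISS, evict 46. Cache (LRU->MRU): [50 12]
Total: 6 hits, 5 misses, 3 evictions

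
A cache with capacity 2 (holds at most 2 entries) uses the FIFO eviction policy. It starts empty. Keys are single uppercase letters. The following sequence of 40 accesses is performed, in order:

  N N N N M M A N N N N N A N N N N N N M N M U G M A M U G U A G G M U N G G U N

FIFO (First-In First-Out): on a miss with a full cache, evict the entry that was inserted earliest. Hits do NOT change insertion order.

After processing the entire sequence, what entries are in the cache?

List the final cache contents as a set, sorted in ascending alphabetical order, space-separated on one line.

Answer: N U

Derivation:
FIFO simulation (capacity=2):
  1. access N: MISS. Cache (old->new): [N]
  2. access N: HIT. Cache (old->new): [N]
  3. access N: HIT. Cache (old->new): [N]
  4. access N: HIT. Cache (old->new): [N]
  5. access M: MISS. Cache (old->new): [N M]
  6. access M: HIT. Cache (old->new): [N M]
  7. access A: MISS, evict N. Cache (old->new): [M A]
  8. access N: MISS, evict M. Cache (old->new): [A N]
  9. access N: HIT. Cache (old->new): [A N]
  10. access N: HIT. Cache (old->new): [A N]
  11. access N: HIT. Cache (old->new): [A N]
  12. access N: HIT. Cache (old->new): [A N]
  13. access A: HIT. Cache (old->new): [A N]
  14. access N: HIT. Cache (old->new): [A N]
  15. access N: HIT. Cache (old->new): [A N]
  16. access N: HIT. Cache (old->new): [A N]
  17. access N: HIT. Cache (old->new): [A N]
  18. access N: HIT. Cache (old->new): [A N]
  19. access N: HIT. Cache (old->new): [A N]
  20. access M: MISS, evict A. Cache (old->new): [N M]
  21. access N: HIT. Cache (old->new): [N M]
  22. access M: HIT. Cache (old->new): [N M]
  23. access U: MISS, evict N. Cache (old->new): [M U]
  24. access G: MISS, evict M. Cache (old->new): [U G]
  25. access M: MISS, evict U. Cache (old->new): [G M]
  26. access A: MISS, evict G. Cache (old->new): [M A]
  27. access M: HIT. Cache (old->new): [M A]
  28. access U: MISS, evict M. Cache (old->new): [A U]
  29. access G: MISS, evict A. Cache (old->new): [U G]
  30. access U: HIT. Cache (old->new): [U G]
  31. access A: MISS, evict U. Cache (old->new): [G A]
  32. access G: HIT. Cache (old->new): [G A]
  33. access G: HIT. Cache (old->new): [G A]
  34. access M: MISS, evict G. Cache (old->new): [A M]
  35. access U: MISS, evict A. Cache (old->new): [M U]
  36. access N: MISS, evict M. Cache (old->new): [U N]
  37. access G: MISS, evict U. Cache (old->new): [N G]
  38. access G: HIT. Cache (old->new): [N G]
  39. access U: MISS, evict N. Cache (old->new): [G U]
  40. access N: MISS, evict G. Cache (old->new): [U N]
Total: 22 hits, 18 misses, 16 evictions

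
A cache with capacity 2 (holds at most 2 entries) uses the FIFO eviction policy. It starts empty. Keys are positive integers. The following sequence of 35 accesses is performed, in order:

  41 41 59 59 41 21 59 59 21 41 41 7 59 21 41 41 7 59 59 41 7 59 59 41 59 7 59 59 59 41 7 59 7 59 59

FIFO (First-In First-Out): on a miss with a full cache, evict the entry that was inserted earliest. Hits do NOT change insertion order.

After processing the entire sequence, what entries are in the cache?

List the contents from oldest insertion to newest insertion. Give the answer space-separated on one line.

Answer: 7 59

Derivation:
FIFO simulation (capacity=2):
  1. access 41: MISS. Cache (old->new): [41]
  2. access 41: HIT. Cache (old->new): [41]
  3. access 59: MISS. Cache (old->new): [41 59]
  4. access 59: HIT. Cache (old->new): [41 59]
  5. access 41: HIT. Cache (old->new): [41 59]
  6. access 21: MISS, evict 41. Cache (old->new): [59 21]
  7. access 59: HIT. Cache (old->new): [59 21]
  8. access 59: HIT. Cache (old->new): [59 21]
  9. access 21: HIT. Cache (old->new): [59 21]
  10. access 41: MISS, evict 59. Cache (old->new): [21 41]
  11. access 41: HIT. Cache (old->new): [21 41]
  12. access 7: MISS, evict 21. Cache (old->new): [41 7]
  13. access 59: MISS, evict 41. Cache (old->new): [7 59]
  14. access 21: MISS, evict 7. Cache (old->new): [59 21]
  15. access 41: MISS, evict 59. Cache (old->new): [21 41]
  16. access 41: HIT. Cache (old->new): [21 41]
  17. access 7: MISS, evict 21. Cache (old->new): [41 7]
  18. access 59: MISS, evict 41. Cache (old->new): [7 59]
  19. access 59: HIT. Cache (old->new): [7 59]
  20. access 41: MISS, evict 7. Cache (old->new): [59 41]
  21. access 7: MISS, evict 59. Cache (old->new): [41 7]
  22. access 59: MISS, evict 41. Cache (old->new): [7 59]
  23. access 59: HIT. Cache (old->new): [7 59]
  24. access 41: MISS, evict 7. Cache (old->new): [59 41]
  25. access 59: HIT. Cache (old->new): [59 41]
  26. access 7: MISS, evict 59. Cache (old->new): [41 7]
  27. access 59: MISS, evict 41. Cache (old->new): [7 59]
  28. access 59: HIT. Cache (old->new): [7 59]
  29. access 59: HIT. Cache (old->new): [7 59]
  30. access 41: MISS, evict 7. Cache (old->new): [59 41]
  31. access 7: MISS, evict 59. Cache (old->new): [41 7]
  32. access 59: MISS, evict 41. Cache (old->new): [7 59]
  33. access 7: HIT. Cache (old->new): [7 59]
  34. access 59: HIT. Cache (old->new): [7 59]
  35. access 59: HIT. Cache (old->new): [7 59]
Total: 16 hits, 19 misses, 17 evictions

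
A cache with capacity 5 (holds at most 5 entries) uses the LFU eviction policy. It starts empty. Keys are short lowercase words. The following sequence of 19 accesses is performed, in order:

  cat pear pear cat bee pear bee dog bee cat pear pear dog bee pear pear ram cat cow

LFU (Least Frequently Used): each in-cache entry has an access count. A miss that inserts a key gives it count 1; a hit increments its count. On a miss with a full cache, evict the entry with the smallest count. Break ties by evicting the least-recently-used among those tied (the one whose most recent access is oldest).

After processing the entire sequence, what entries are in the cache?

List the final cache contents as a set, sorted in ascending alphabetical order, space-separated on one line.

Answer: bee cat cow dog pear

Derivation:
LFU simulation (capacity=5):
  1. access cat: MISS. Cache: [cat(c=1)]
  2. access pear: MISS. Cache: [cat(c=1) pear(c=1)]
  3. access pear: HIT, count now 2. Cache: [cat(c=1) pear(c=2)]
  4. access cat: HIT, count now 2. Cache: [pear(c=2) cat(c=2)]
  5. access bee: MISS. Cache: [bee(c=1) pear(c=2) cat(c=2)]
  6. access pear: HIT, count now 3. Cache: [bee(c=1) cat(c=2) pear(c=3)]
  7. access bee: HIT, count now 2. Cache: [cat(c=2) bee(c=2) pear(c=3)]
  8. access dog: MISS. Cache: [dog(c=1) cat(c=2) bee(c=2) pear(c=3)]
  9. access bee: HIT, count now 3. Cache: [dog(c=1) cat(c=2) pear(c=3) bee(c=3)]
  10. access cat: HIT, count now 3. Cache: [dog(c=1) pear(c=3) bee(c=3) cat(c=3)]
  11. access pear: HIT, count now 4. Cache: [dog(c=1) bee(c=3) cat(c=3) pear(c=4)]
  12. access pear: HIT, count now 5. Cache: [dog(c=1) bee(c=3) cat(c=3) pear(c=5)]
  13. access dog: HIT, count now 2. Cache: [dog(c=2) bee(c=3) cat(c=3) pear(c=5)]
  14. access bee: HIT, count now 4. Cache: [dog(c=2) cat(c=3) bee(c=4) pear(c=5)]
  15. access pear: HIT, count now 6. Cache: [dog(c=2) cat(c=3) bee(c=4) pear(c=6)]
  16. access pear: HIT, count now 7. Cache: [dog(c=2) cat(c=3) bee(c=4) pear(c=7)]
  17. access ram: MISS. Cache: [ram(c=1) dog(c=2) cat(c=3) bee(c=4) pear(c=7)]
  18. access cat: HIT, count now 4. Cache: [ram(c=1) dog(c=2) bee(c=4) cat(c=4) pear(c=7)]
  19. access cow: MISS, evict ram(c=1). Cache: [cow(c=1) dog(c=2) bee(c=4) cat(c=4) pear(c=7)]
Total: 13 hits, 6 misses, 1 evictions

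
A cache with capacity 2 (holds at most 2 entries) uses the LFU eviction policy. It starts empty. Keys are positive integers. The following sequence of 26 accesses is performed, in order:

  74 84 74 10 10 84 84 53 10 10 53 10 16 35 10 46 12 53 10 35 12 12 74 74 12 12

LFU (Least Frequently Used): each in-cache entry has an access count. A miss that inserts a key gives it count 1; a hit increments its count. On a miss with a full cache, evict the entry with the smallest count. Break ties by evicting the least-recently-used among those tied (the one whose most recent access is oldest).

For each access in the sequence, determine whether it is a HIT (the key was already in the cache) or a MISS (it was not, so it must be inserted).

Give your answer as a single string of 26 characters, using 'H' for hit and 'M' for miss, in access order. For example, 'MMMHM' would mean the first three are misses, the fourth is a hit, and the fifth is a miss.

Answer: MMHMHMHMMHMHMMHMMMHMMHMHMH

Derivation:
LFU simulation (capacity=2):
  1. access 74: MISS. Cache: [74(c=1)]
  2. access 84: MISS. Cache: [74(c=1) 84(c=1)]
  3. access 74: HIT, count now 2. Cache: [84(c=1) 74(c=2)]
  4. access 10: MISS, evict 84(c=1). Cache: [10(c=1) 74(c=2)]
  5. access 10: HIT, count now 2. Cache: [74(c=2) 10(c=2)]
  6. access 84: MISS, evict 74(c=2). Cache: [84(c=1) 10(c=2)]
  7. access 84: HIT, count now 2. Cache: [10(c=2) 84(c=2)]
  8. access 53: MISS, evict 10(c=2). Cache: [53(c=1) 84(c=2)]
  9. access 10: MISS, evict 53(c=1). Cache: [10(c=1) 84(c=2)]
  10. access 10: HIT, count now 2. Cache: [84(c=2) 10(c=2)]
  11. access 53: MISS, evict 84(c=2). Cache: [53(c=1) 10(c=2)]
  12. access 10: HIT, count now 3. Cache: [53(c=1) 10(c=3)]
  13. access 16: MISS, evict 53(c=1). Cache: [16(c=1) 10(c=3)]
  14. access 35: MISS, evict 16(c=1). Cache: [35(c=1) 10(c=3)]
  15. access 10: HIT, count now 4. Cache: [35(c=1) 10(c=4)]
  16. access 46: MISS, evict 35(c=1). Cache: [46(c=1) 10(c=4)]
  17. access 12: MISS, evict 46(c=1). Cache: [12(c=1) 10(c=4)]
  18. access 53: MISS, evict 12(c=1). Cache: [53(c=1) 10(c=4)]
  19. access 10: HIT, count now 5. Cache: [53(c=1) 10(c=5)]
  20. access 35: MISS, evict 53(c=1). Cache: [35(c=1) 10(c=5)]
  21. access 12: MISS, evict 35(c=1). Cache: [12(c=1) 10(c=5)]
  22. access 12: HIT, count now 2. Cache: [12(c=2) 10(c=5)]
  23. access 74: MISS, evict 12(c=2). Cache: [74(c=1) 10(c=5)]
  24. access 74: HIT, count now 2. Cache: [74(c=2) 10(c=5)]
  25. access 12: MISS, evict 74(c=2). Cache: [12(c=1) 10(c=5)]
  26. access 12: HIT, count now 2. Cache: [12(c=2) 10(c=5)]
Total: 10 hits, 16 misses, 14 evictions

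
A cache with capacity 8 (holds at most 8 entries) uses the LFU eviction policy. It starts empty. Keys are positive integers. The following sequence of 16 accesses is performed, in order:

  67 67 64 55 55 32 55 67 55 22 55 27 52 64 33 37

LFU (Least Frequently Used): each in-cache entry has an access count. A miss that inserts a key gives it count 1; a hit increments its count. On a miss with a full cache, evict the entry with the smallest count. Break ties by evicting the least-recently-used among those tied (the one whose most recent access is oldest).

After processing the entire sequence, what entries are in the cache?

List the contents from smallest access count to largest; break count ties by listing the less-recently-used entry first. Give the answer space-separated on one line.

Answer: 22 27 52 33 37 64 67 55

Derivation:
LFU simulation (capacity=8):
  1. access 67: MISS. Cache: [67(c=1)]
  2. access 67: HIT, count now 2. Cache: [67(c=2)]
  3. access 64: MISS. Cache: [64(c=1) 67(c=2)]
  4. access 55: MISS. Cache: [64(c=1) 55(c=1) 67(c=2)]
  5. access 55: HIT, count now 2. Cache: [64(c=1) 67(c=2) 55(c=2)]
  6. access 32: MISS. Cache: [64(c=1) 32(c=1) 67(c=2) 55(c=2)]
  7. access 55: HIT, count now 3. Cache: [64(c=1) 32(c=1) 67(c=2) 55(c=3)]
  8. access 67: HIT, count now 3. Cache: [64(c=1) 32(c=1) 55(c=3) 67(c=3)]
  9. access 55: HIT, count now 4. Cache: [64(c=1) 32(c=1) 67(c=3) 55(c=4)]
  10. access 22: MISS. Cache: [64(c=1) 32(c=1) 22(c=1) 67(c=3) 55(c=4)]
  11. access 55: HIT, count now 5. Cache: [64(c=1) 32(c=1) 22(c=1) 67(c=3) 55(c=5)]
  12. access 27: MISS. Cache: [64(c=1) 32(c=1) 22(c=1) 27(c=1) 67(c=3) 55(c=5)]
  13. access 52: MISS. Cache: [64(c=1) 32(c=1) 22(c=1) 27(c=1) 52(c=1) 67(c=3) 55(c=5)]
  14. access 64: HIT, count now 2. Cache: [32(c=1) 22(c=1) 27(c=1) 52(c=1) 64(c=2) 67(c=3) 55(c=5)]
  15. access 33: MISS. Cache: [32(c=1) 22(c=1) 27(c=1) 52(c=1) 33(c=1) 64(c=2) 67(c=3) 55(c=5)]
  16. access 37: MISS, evict 32(c=1). Cache: [22(c=1) 27(c=1) 52(c=1) 33(c=1) 37(c=1) 64(c=2) 67(c=3) 55(c=5)]
Total: 7 hits, 9 misses, 1 evictions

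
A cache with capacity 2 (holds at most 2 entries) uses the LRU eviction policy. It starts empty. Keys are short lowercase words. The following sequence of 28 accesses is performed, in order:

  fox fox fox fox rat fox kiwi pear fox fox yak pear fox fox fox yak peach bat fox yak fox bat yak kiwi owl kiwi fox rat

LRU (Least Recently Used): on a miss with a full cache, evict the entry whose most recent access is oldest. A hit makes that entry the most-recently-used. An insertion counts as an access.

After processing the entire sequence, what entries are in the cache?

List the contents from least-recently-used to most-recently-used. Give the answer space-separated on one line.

Answer: fox rat

Derivation:
LRU simulation (capacity=2):
  1. access fox: MISS. Cache (LRU->MRU): [fox]
  2. access fox: HIT. Cache (LRU->MRU): [fox]
  3. access fox: HIT. Cache (LRU->MRU): [fox]
  4. access fox: HIT. Cache (LRU->MRU): [fox]
  5. access rat: MISS. Cache (LRU->MRU): [fox rat]
  6. access fox: HIT. Cache (LRU->MRU): [rat fox]
  7. access kiwi: MISS, evict rat. Cache (LRU->MRU): [fox kiwi]
  8. access pear: MISS, evict fox. Cache (LRU->MRU): [kiwi pear]
  9. access fox: MISS, evict kiwi. Cache (LRU->MRU): [pear fox]
  10. access fox: HIT. Cache (LRU->MRU): [pear fox]
  11. access yak: MISS, evict pear. Cache (LRU->MRU): [fox yak]
  12. access pear: MISS, evict fox. Cache (LRU->MRU): [yak pear]
  13. access fox: MISS, evict yak. Cache (LRU->MRU): [pear fox]
  14. access fox: HIT. Cache (LRU->MRU): [pear fox]
  15. access fox: HIT. Cache (LRU->MRU): [pear fox]
  16. access yak: MISS, evict pear. Cache (LRU->MRU): [fox yak]
  17. access peach: MISS, evict fox. Cache (LRU->MRU): [yak peach]
  18. access bat: MISS, evict yak. Cache (LRU->MRU): [peach bat]
  19. access fox: MISS, evict peach. Cache (LRU->MRU): [bat fox]
  20. access yak: MISS, evict bat. Cache (LRU->MRU): [fox yak]
  21. access fox: HIT. Cache (LRU->MRU): [yak fox]
  22. access bat: MISS, evict yak. Cache (LRU->MRU): [fox bat]
  23. access yak: MISS, evict fox. Cache (LRU->MRU): [bat yak]
  24. access kiwi: MISS, evict bat. Cache (LRU->MRU): [yak kiwi]
  25. access owl: MISS, evict yak. Cache (LRU->MRU): [kiwi owl]
  26. access kiwi: HIT. Cache (LRU->MRU): [owl kiwi]
  27. access fox: MISS, evict owl. Cache (LRU->MRU): [kiwi fox]
  28. access rat: MISS, evict kiwi. Cache (LRU->MRU): [fox rat]
Total: 9 hits, 19 misses, 17 evictions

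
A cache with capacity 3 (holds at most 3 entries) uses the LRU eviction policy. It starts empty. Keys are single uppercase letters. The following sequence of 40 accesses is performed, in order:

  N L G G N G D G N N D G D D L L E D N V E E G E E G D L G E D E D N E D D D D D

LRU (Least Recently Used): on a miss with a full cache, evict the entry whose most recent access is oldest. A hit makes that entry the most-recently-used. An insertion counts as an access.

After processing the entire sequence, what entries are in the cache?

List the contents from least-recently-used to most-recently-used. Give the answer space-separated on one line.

LRU simulation (capacity=3):
  1. access N: MISS. Cache (LRU->MRU): [N]
  2. access L: MISS. Cache (LRU->MRU): [N L]
  3. access G: MISS. Cache (LRU->MRU): [N L G]
  4. access G: HIT. Cache (LRU->MRU): [N L G]
  5. access N: HIT. Cache (LRU->MRU): [L G N]
  6. access G: HIT. Cache (LRU->MRU): [L N G]
  7. access D: MISS, evict L. Cache (LRU->MRU): [N G D]
  8. access G: HIT. Cache (LRU->MRU): [N D G]
  9. access N: HIT. Cache (LRU->MRU): [D G N]
  10. access N: HIT. Cache (LRU->MRU): [D G N]
  11. access D: HIT. Cache (LRU->MRU): [G N D]
  12. access G: HIT. Cache (LRU->MRU): [N D G]
  13. access D: HIT. Cache (LRU->MRU): [N G D]
  14. access D: HIT. Cache (LRU->MRU): [N G D]
  15. access L: MISS, evict N. Cache (LRU->MRU): [G D L]
  16. access L: HIT. Cache (LRU->MRU): [G D L]
  17. access E: MISS, evict G. Cache (LRU->MRU): [D L E]
  18. access D: HIT. Cache (LRU->MRU): [L E D]
  19. access N: MISS, evict L. Cache (LRU->MRU): [E D N]
  20. access V: MISS, evict E. Cache (LRU->MRU): [D N V]
  21. access E: MISS, evict D. Cache (LRU->MRU): [N V E]
  22. access E: HIT. Cache (LRU->MRU): [N V E]
  23. access G: MISS, evict N. Cache (LRU->MRU): [V E G]
  24. access E: HIT. Cache (LRU->MRU): [V G E]
  25. access E: HIT. Cache (LRU->MRU): [V G E]
  26. access G: HIT. Cache (LRU->MRU): [V E G]
  27. access D: MISS, evict V. Cache (LRU->MRU): [E G D]
  28. access L: MISS, evict E. Cache (LRU->MRU): [G D L]
  29. access G: HIT. Cache (LRU->MRU): [D L G]
  30. access E: MISS, evict D. Cache (LRU->MRU): [L G E]
  31. access D: MISS, evict L. Cache (LRU->MRU): [G E D]
  32. access E: HIT. Cache (LRU->MRU): [G D E]
  33. access D: HIT. Cache (LRU->MRU): [G E D]
  34. access N: MISS, evict G. Cache (LRU->MRU): [E D N]
  35. access E: HIT. Cache (LRU->MRU): [D N E]
  36. access D: HIT. Cache (LRU->MRU): [N E D]
  37. access D: HIT. Cache (LRU->MRU): [N E D]
  38. access D: HIT. Cache (LRU->MRU): [N E D]
  39. access D: HIT. Cache (LRU->MRU): [N E D]
  40. access D: HIT. Cache (LRU->MRU): [N E D]
Total: 25 hits, 15 misses, 12 evictions

Answer: N E D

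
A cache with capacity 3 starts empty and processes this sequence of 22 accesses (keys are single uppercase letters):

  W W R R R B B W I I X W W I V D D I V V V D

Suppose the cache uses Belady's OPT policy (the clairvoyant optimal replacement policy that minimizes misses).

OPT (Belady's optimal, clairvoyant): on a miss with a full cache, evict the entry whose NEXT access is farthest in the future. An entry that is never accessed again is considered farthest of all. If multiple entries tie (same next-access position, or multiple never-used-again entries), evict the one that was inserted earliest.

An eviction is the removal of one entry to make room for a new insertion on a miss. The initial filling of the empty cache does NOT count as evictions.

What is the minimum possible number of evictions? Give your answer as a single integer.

OPT (Belady) simulation (capacity=3):
  1. access W: MISS. Cache: [W]
  2. access W: HIT. Next use of W: step 8. Cache: [W]
  3. access R: MISS. Cache: [W R]
  4. access R: HIT. Next use of R: step 5. Cache: [W R]
  5. access R: HIT. Next use of R: never. Cache: [W R]
  6. access B: MISS. Cache: [W R B]
  7. access B: HIT. Next use of B: never. Cache: [W R B]
  8. access W: HIT. Next use of W: step 12. Cache: [W R B]
  9. access I: MISS, evict R (next use: never). Cache: [W B I]
  10. access I: HIT. Next use of I: step 14. Cache: [W B I]
  11. access X: MISS, evict B (next use: never). Cache: [W I X]
  12. access W: HIT. Next use of W: step 13. Cache: [W I X]
  13. access W: HIT. Next use of W: never. Cache: [W I X]
  14. access I: HIT. Next use of I: step 18. Cache: [W I X]
  15. access V: MISS, evict W (next use: never). Cache: [I X V]
  16. access D: MISS, evict X (next use: never). Cache: [I V D]
  17. access D: HIT. Next use of D: step 22. Cache: [I V D]
  18. access I: HIT. Next use of I: never. Cache: [I V D]
  19. access V: HIT. Next use of V: step 20. Cache: [I V D]
  20. access V: HIT. Next use of V: step 21. Cache: [I V D]
  21. access V: HIT. Next use of V: never. Cache: [I V D]
  22. access D: HIT. Next use of D: never. Cache: [I V D]
Total: 15 hits, 7 misses, 4 evictions

Answer: 4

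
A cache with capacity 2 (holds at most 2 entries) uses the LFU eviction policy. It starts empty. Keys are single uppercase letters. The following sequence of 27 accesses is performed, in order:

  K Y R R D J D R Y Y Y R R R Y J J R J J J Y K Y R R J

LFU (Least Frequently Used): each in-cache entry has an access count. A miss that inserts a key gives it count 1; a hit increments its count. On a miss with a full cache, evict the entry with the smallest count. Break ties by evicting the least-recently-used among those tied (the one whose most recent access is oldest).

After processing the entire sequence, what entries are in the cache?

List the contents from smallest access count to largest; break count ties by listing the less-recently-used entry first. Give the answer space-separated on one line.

Answer: J R

Derivation:
LFU simulation (capacity=2):
  1. access K: MISS. Cache: [K(c=1)]
  2. access Y: MISS. Cache: [K(c=1) Y(c=1)]
  3. access R: MISS, evict K(c=1). Cache: [Y(c=1) R(c=1)]
  4. access R: HIT, count now 2. Cache: [Y(c=1) R(c=2)]
  5. access D: MISS, evict Y(c=1). Cache: [D(c=1) R(c=2)]
  6. access J: MISS, evict D(c=1). Cache: [J(c=1) R(c=2)]
  7. access D: MISS, evict J(c=1). Cache: [D(c=1) R(c=2)]
  8. access R: HIT, count now 3. Cache: [D(c=1) R(c=3)]
  9. access Y: MISS, evict D(c=1). Cache: [Y(c=1) R(c=3)]
  10. access Y: HIT, count now 2. Cache: [Y(c=2) R(c=3)]
  11. access Y: HIT, count now 3. Cache: [R(c=3) Y(c=3)]
  12. access R: HIT, count now 4. Cache: [Y(c=3) R(c=4)]
  13. access R: HIT, count now 5. Cache: [Y(c=3) R(c=5)]
  14. access R: HIT, count now 6. Cache: [Y(c=3) R(c=6)]
  15. access Y: HIT, count now 4. Cache: [Y(c=4) R(c=6)]
  16. access J: MISS, evict Y(c=4). Cache: [J(c=1) R(c=6)]
  17. access J: HIT, count now 2. Cache: [J(c=2) R(c=6)]
  18. access R: HIT, count now 7. Cache: [J(c=2) R(c=7)]
  19. access J: HIT, count now 3. Cache: [J(c=3) R(c=7)]
  20. access J: HIT, count now 4. Cache: [J(c=4) R(c=7)]
  21. access J: HIT, count now 5. Cache: [J(c=5) R(c=7)]
  22. access Y: MISS, evict J(c=5). Cache: [Y(c=1) R(c=7)]
  23. access K: MISS, evict Y(c=1). Cache: [K(c=1) R(c=7)]
  24. access Y: MISS, evict K(c=1). Cache: [Y(c=1) R(c=7)]
  25. access R: HIT, count now 8. Cache: [Y(c=1) R(c=8)]
  26. access R: HIT, count now 9. Cache: [Y(c=1) R(c=9)]
  27. access J: MISS, evict Y(c=1). Cache: [J(c=1) R(c=9)]
Total: 15 hits, 12 misses, 10 evictions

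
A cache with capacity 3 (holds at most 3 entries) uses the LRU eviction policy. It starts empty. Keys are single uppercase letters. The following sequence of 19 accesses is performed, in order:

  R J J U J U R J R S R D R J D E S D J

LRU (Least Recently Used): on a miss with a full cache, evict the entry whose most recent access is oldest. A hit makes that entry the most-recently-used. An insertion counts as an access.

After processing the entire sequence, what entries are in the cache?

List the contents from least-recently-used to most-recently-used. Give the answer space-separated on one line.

Answer: S D J

Derivation:
LRU simulation (capacity=3):
  1. access R: MISS. Cache (LRU->MRU): [R]
  2. access J: MISS. Cache (LRU->MRU): [R J]
  3. access J: HIT. Cache (LRU->MRU): [R J]
  4. access U: MISS. Cache (LRU->MRU): [R J U]
  5. access J: HIT. Cache (LRU->MRU): [R U J]
  6. access U: HIT. Cache (LRU->MRU): [R J U]
  7. access R: HIT. Cache (LRU->MRU): [J U R]
  8. access J: HIT. Cache (LRU->MRU): [U R J]
  9. access R: HIT. Cache (LRU->MRU): [U J R]
  10. access S: MISS, evict U. Cache (LRU->MRU): [J R S]
  11. access R: HIT. Cache (LRU->MRU): [J S R]
  12. access D: MISS, evict J. Cache (LRU->MRU): [S R D]
  13. access R: HIT. Cache (LRU->MRU): [S D R]
  14. access J: MISS, evict S. Cache (LRU->MRU): [D R J]
  15. access D: HIT. Cache (LRU->MRU): [R J D]
  16. access E: MISS, evict R. Cache (LRU->MRU): [J D E]
  17. access S: MISS, evict J. Cache (LRU->MRU): [D E S]
  18. access D: HIT. Cache (LRU->MRU): [E S D]
  19. access J: MISS, evict E. Cache (LRU->MRU): [S D J]
Total: 10 hits, 9 misses, 6 evictions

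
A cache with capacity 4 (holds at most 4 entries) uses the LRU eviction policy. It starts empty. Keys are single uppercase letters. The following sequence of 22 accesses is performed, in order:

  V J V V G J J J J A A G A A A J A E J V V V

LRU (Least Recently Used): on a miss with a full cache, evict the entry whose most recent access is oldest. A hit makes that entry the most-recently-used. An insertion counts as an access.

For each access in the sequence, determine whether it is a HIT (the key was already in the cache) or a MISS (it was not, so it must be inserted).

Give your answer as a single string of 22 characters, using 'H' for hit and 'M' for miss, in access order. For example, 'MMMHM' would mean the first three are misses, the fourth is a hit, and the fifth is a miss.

LRU simulation (capacity=4):
  1. access V: MISS. Cache (LRU->MRU): [V]
  2. access J: MISS. Cache (LRU->MRU): [V J]
  3. access V: HIT. Cache (LRU->MRU): [J V]
  4. access V: HIT. Cache (LRU->MRU): [J V]
  5. access G: MISS. Cache (LRU->MRU): [J V G]
  6. access J: HIT. Cache (LRU->MRU): [V G J]
  7. access J: HIT. Cache (LRU->MRU): [V G J]
  8. access J: HIT. Cache (LRU->MRU): [V G J]
  9. access J: HIT. Cache (LRU->MRU): [V G J]
  10. access A: MISS. Cache (LRU->MRU): [V G J A]
  11. access A: HIT. Cache (LRU->MRU): [V G J A]
  12. access G: HIT. Cache (LRU->MRU): [V J A G]
  13. access A: HIT. Cache (LRU->MRU): [V J G A]
  14. access A: HIT. Cache (LRU->MRU): [V J G A]
  15. access A: HIT. Cache (LRU->MRU): [V J G A]
  16. access J: HIT. Cache (LRU->MRU): [V G A J]
  17. access A: HIT. Cache (LRU->MRU): [V G J A]
  18. access E: MISS, evict V. Cache (LRU->MRU): [G J A E]
  19. access J: HIT. Cache (LRU->MRU): [G A E J]
  20. access V: MISS, evict G. Cache (LRU->MRU): [A E J V]
  21. access V: HIT. Cache (LRU->MRU): [A E J V]
  22. access V: HIT. Cache (LRU->MRU): [A E J V]
Total: 16 hits, 6 misses, 2 evictions

Answer: MMHHMHHHHMHHHHHHHMHMHH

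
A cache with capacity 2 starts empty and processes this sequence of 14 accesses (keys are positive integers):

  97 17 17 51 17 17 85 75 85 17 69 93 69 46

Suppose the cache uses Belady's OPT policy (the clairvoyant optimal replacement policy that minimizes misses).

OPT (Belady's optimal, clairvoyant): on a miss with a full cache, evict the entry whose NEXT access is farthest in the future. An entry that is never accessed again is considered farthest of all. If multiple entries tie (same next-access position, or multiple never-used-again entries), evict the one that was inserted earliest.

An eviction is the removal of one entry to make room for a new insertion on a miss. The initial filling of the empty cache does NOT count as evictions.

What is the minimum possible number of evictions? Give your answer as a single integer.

Answer: 7

Derivation:
OPT (Belady) simulation (capacity=2):
  1. access 97: MISS. Cache: [97]
  2. access 17: MISS. Cache: [97 17]
  3. access 17: HIT. Next use of 17: step 5. Cache: [97 17]
  4. access 51: MISS, evict 97 (next use: never). Cache: [17 51]
  5. access 17: HIT. Next use of 17: step 6. Cache: [17 51]
  6. access 17: HIT. Next use of 17: step 10. Cache: [17 51]
  7. access 85: MISS, evict 51 (next use: never). Cache: [17 85]
  8. access 75: MISS, evict 17 (next use: step 10). Cache: [85 75]
  9. access 85: HIT. Next use of 85: never. Cache: [85 75]
  10. access 17: MISS, evict 85 (next use: never). Cache: [75 17]
  11. access 69: MISS, evict 75 (next use: never). Cache: [17 69]
  12. access 93: MISS, evict 17 (next use: never). Cache: [69 93]
  13. access 69: HIT. Next use of 69: never. Cache: [69 93]
  14. access 46: MISS, evict 69 (next use: never). Cache: [93 46]
Total: 5 hits, 9 misses, 7 evictions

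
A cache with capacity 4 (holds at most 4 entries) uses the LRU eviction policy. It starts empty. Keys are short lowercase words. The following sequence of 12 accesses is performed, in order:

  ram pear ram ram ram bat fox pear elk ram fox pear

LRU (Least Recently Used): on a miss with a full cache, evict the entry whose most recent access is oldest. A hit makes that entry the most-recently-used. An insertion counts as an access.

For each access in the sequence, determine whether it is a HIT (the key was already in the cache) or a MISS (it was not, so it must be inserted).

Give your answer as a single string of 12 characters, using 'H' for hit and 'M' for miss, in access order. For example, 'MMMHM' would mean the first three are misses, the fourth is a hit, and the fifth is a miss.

Answer: MMHHHMMHMMHH

Derivation:
LRU simulation (capacity=4):
  1. access ram: MISS. Cache (LRU->MRU): [ram]
  2. access pear: MISS. Cache (LRU->MRU): [ram pear]
  3. access ram: HIT. Cache (LRU->MRU): [pear ram]
  4. access ram: HIT. Cache (LRU->MRU): [pear ram]
  5. access ram: HIT. Cache (LRU->MRU): [pear ram]
  6. access bat: MISS. Cache (LRU->MRU): [pear ram bat]
  7. access fox: MISS. Cache (LRU->MRU): [pear ram bat fox]
  8. access pear: HIT. Cache (LRU->MRU): [ram bat fox pear]
  9. access elk: MISS, evict ram. Cache (LRU->MRU): [bat fox pear elk]
  10. access ram: MISS, evict bat. Cache (LRU->MRU): [fox pear elk ram]
  11. access fox: HIT. Cache (LRU->MRU): [pear elk ram fox]
  12. access pear: HIT. Cache (LRU->MRU): [elk ram fox pear]
Total: 6 hits, 6 misses, 2 evictions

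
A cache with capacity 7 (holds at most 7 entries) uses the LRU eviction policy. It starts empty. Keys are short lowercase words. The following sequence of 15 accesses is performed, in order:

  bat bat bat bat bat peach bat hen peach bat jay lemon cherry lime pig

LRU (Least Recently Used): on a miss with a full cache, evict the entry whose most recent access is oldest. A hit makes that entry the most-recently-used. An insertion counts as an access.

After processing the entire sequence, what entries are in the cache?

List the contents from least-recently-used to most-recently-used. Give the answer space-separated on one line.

LRU simulation (capacity=7):
  1. access bat: MISS. Cache (LRU->MRU): [bat]
  2. access bat: HIT. Cache (LRU->MRU): [bat]
  3. access bat: HIT. Cache (LRU->MRU): [bat]
  4. access bat: HIT. Cache (LRU->MRU): [bat]
  5. access bat: HIT. Cache (LRU->MRU): [bat]
  6. access peach: MISS. Cache (LRU->MRU): [bat peach]
  7. access bat: HIT. Cache (LRU->MRU): [peach bat]
  8. access hen: MISS. Cache (LRU->MRU): [peach bat hen]
  9. access peach: HIT. Cache (LRU->MRU): [bat hen peach]
  10. access bat: HIT. Cache (LRU->MRU): [hen peach bat]
  11. access jay: MISS. Cache (LRU->MRU): [hen peach bat jay]
  12. access lemon: MISS. Cache (LRU->MRU): [hen peach bat jay lemon]
  13. access cherry: MISS. Cache (LRU->MRU): [hen peach bat jay lemon cherry]
  14. access lime: MISS. Cache (LRU->MRU): [hen peach bat jay lemon cherry lime]
  15. access pig: MISS, evict hen. Cache (LRU->MRU): [peach bat jay lemon cherry lime pig]
Total: 7 hits, 8 misses, 1 evictions

Answer: peach bat jay lemon cherry lime pig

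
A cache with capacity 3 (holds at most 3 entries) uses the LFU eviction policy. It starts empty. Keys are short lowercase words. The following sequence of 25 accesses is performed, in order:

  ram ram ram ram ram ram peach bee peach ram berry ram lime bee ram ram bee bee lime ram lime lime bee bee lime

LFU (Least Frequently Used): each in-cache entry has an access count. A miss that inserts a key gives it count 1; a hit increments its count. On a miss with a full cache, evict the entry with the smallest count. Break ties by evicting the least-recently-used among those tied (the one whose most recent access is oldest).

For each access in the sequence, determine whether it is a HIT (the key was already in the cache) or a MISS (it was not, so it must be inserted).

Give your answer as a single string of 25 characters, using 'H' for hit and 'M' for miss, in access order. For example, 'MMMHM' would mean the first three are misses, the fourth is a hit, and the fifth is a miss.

Answer: MHHHHHMMHHMHMMHHHHMHHHHHH

Derivation:
LFU simulation (capacity=3):
  1. access ram: MISS. Cache: [ram(c=1)]
  2. access ram: HIT, count now 2. Cache: [ram(c=2)]
  3. access ram: HIT, count now 3. Cache: [ram(c=3)]
  4. access ram: HIT, count now 4. Cache: [ram(c=4)]
  5. access ram: HIT, count now 5. Cache: [ram(c=5)]
  6. access ram: HIT, count now 6. Cache: [ram(c=6)]
  7. access peach: MISS. Cache: [peach(c=1) ram(c=6)]
  8. access bee: MISS. Cache: [peach(c=1) bee(c=1) ram(c=6)]
  9. access peach: HIT, count now 2. Cache: [bee(c=1) peach(c=2) ram(c=6)]
  10. access ram: HIT, count now 7. Cache: [bee(c=1) peach(c=2) ram(c=7)]
  11. access berry: MISS, evict bee(c=1). Cache: [berry(c=1) peach(c=2) ram(c=7)]
  12. access ram: HIT, count now 8. Cache: [berry(c=1) peach(c=2) ram(c=8)]
  13. access lime: MISS, evict berry(c=1). Cache: [lime(c=1) peach(c=2) ram(c=8)]
  14. access bee: MISS, evict lime(c=1). Cache: [bee(c=1) peach(c=2) ram(c=8)]
  15. access ram: HIT, count now 9. Cache: [bee(c=1) peach(c=2) ram(c=9)]
  16. access ram: HIT, count now 10. Cache: [bee(c=1) peach(c=2) ram(c=10)]
  17. access bee: HIT, count now 2. Cache: [peach(c=2) bee(c=2) ram(c=10)]
  18. access bee: HIT, count now 3. Cache: [peach(c=2) bee(c=3) ram(c=10)]
  19. access lime: MISS, evict peach(c=2). Cache: [lime(c=1) bee(c=3) ram(c=10)]
  20. access ram: HIT, count now 11. Cache: [lime(c=1) bee(c=3) ram(c=11)]
  21. access lime: HIT, count now 2. Cache: [lime(c=2) bee(c=3) ram(c=11)]
  22. access lime: HIT, count now 3. Cache: [bee(c=3) lime(c=3) ram(c=11)]
  23. access bee: HIT, count now 4. Cache: [lime(c=3) bee(c=4) ram(c=11)]
  24. access bee: HIT, count now 5. Cache: [lime(c=3) bee(c=5) ram(c=11)]
  25. access lime: HIT, count now 4. Cache: [lime(c=4) bee(c=5) ram(c=11)]
Total: 18 hits, 7 misses, 4 evictions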